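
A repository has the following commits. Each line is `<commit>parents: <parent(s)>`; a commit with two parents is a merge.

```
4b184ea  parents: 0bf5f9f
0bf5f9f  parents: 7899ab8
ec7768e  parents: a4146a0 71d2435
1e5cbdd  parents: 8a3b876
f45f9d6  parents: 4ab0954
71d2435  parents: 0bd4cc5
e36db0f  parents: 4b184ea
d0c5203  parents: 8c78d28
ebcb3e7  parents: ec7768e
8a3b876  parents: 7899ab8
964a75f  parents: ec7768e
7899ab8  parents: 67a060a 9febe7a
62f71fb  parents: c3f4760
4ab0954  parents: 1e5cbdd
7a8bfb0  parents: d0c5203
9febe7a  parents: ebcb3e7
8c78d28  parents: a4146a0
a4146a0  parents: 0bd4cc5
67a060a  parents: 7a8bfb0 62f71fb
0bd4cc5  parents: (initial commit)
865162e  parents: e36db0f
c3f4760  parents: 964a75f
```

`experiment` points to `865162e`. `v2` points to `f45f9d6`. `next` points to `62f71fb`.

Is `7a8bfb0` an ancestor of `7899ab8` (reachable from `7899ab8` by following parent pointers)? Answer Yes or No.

Ancestors of 7899ab8 (commits reachable by following parents): {0bd4cc5, 62f71fb, 67a060a, 71d2435, 7899ab8, 7a8bfb0, 8c78d28, 964a75f, 9febe7a, a4146a0, c3f4760, d0c5203, ebcb3e7, ec7768e}.
7a8bfb0 is in that set, so it is an ancestor of 7899ab8.

Yes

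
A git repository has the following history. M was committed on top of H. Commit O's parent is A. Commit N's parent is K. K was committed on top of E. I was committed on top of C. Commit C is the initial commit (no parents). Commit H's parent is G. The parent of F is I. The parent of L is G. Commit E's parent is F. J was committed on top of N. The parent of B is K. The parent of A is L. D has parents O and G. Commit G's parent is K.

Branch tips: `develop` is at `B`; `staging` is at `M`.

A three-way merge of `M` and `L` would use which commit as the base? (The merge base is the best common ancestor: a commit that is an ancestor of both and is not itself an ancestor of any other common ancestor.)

G

Ancestors of M: {C, E, F, G, H, I, K, M}.
Ancestors of L: {C, E, F, G, I, K, L}.
Common ancestors: {C, E, F, G, I, K}.
Among these, G is not an ancestor of any other common ancestor — it is the merge base.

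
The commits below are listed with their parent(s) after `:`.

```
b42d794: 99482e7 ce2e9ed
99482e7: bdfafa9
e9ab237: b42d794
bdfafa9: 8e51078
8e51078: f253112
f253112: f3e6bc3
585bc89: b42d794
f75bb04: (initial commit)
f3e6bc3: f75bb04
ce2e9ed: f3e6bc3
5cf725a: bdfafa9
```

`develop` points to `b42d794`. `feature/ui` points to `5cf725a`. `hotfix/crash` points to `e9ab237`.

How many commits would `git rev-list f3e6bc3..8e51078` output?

2

Reachable from 8e51078: {8e51078, f253112, f3e6bc3, f75bb04}.
Reachable from f3e6bc3: {f3e6bc3, f75bb04}.
In 8e51078's history but not f3e6bc3's: {8e51078, f253112} — 2 commits.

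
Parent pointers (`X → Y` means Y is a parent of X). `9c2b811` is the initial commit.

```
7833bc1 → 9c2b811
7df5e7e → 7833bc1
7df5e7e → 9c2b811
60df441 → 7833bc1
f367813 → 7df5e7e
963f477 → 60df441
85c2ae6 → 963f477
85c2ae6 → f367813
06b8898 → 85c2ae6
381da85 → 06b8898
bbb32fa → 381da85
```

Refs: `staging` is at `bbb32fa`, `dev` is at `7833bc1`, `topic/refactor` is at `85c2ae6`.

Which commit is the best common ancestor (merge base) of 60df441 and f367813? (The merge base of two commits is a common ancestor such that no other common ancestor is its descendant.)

7833bc1

Ancestors of 60df441: {60df441, 7833bc1, 9c2b811}.
Ancestors of f367813: {7833bc1, 7df5e7e, 9c2b811, f367813}.
Common ancestors: {7833bc1, 9c2b811}.
Among these, 7833bc1 is not an ancestor of any other common ancestor — it is the merge base.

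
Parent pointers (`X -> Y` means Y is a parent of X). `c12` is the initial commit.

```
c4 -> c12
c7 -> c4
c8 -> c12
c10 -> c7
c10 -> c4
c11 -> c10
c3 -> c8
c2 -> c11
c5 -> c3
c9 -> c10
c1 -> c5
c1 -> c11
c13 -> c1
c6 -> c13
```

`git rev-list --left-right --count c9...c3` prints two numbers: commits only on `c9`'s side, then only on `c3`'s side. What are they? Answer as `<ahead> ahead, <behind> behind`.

Reachable from c9: {c10, c12, c4, c7, c9}.
Reachable from c3: {c12, c3, c8}.
Only in c9's history (ahead): {c10, c4, c7, c9} — 4.
Only in c3's history (behind): {c3, c8} — 2.

4 ahead, 2 behind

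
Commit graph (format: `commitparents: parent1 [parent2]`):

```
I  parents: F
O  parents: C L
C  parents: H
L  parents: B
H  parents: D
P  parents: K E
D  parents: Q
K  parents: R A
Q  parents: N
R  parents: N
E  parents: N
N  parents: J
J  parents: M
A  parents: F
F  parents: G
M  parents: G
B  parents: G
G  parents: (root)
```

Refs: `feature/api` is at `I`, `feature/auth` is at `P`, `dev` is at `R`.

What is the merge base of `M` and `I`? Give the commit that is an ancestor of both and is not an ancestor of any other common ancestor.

G

Ancestors of M: {G, M}.
Ancestors of I: {F, G, I}.
Common ancestors: {G}.
The only common ancestor is G, so it is the merge base.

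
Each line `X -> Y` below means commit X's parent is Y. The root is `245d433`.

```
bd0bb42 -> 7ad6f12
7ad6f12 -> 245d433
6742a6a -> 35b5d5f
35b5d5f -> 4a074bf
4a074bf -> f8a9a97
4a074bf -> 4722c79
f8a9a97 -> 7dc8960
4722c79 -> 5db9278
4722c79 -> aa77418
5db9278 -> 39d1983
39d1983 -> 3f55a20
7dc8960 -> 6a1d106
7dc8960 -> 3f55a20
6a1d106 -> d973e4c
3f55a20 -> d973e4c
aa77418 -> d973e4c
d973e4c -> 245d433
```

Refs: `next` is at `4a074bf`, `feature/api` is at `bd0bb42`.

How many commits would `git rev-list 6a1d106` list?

3

Walking parent pointers from 6a1d106: reachable set = {245d433, 6a1d106, d973e4c}.
That is 3 commits.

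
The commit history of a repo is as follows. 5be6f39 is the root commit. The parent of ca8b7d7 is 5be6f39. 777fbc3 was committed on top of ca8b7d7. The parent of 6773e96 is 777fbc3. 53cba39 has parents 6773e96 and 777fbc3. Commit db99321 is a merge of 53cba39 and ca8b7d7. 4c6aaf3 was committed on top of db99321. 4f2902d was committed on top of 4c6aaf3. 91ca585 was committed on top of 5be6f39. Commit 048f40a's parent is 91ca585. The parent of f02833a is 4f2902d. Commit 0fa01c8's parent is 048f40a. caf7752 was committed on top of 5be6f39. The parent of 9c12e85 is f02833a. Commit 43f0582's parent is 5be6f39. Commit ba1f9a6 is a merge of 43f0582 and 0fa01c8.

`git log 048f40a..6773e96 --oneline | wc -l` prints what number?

3

Reachable from 6773e96: {5be6f39, 6773e96, 777fbc3, ca8b7d7}.
Reachable from 048f40a: {048f40a, 5be6f39, 91ca585}.
In 6773e96's history but not 048f40a's: {6773e96, 777fbc3, ca8b7d7} — 3 commits.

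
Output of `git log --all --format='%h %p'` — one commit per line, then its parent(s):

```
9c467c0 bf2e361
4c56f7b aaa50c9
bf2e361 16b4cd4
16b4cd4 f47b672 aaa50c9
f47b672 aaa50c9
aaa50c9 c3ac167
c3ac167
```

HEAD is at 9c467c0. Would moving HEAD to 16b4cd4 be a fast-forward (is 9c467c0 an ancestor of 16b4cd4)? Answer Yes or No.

A fast-forward from 9c467c0 to 16b4cd4 is possible iff 9c467c0 is an ancestor of 16b4cd4.
Ancestors of 16b4cd4: {16b4cd4, aaa50c9, c3ac167, f47b672}.
9c467c0 is not among them, so fast-forward is not possible.

No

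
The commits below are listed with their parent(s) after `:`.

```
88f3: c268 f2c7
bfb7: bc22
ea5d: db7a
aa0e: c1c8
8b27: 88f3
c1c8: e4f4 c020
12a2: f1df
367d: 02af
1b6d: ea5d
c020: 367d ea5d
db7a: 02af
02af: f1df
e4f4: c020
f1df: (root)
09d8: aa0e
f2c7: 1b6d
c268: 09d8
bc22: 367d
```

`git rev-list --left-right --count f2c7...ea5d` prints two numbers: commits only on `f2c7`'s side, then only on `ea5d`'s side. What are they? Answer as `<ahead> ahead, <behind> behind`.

Reachable from f2c7: {02af, 1b6d, db7a, ea5d, f1df, f2c7}.
Reachable from ea5d: {02af, db7a, ea5d, f1df}.
Only in f2c7's history (ahead): {1b6d, f2c7} — 2.
Only in ea5d's history (behind): {} — 0.

2 ahead, 0 behind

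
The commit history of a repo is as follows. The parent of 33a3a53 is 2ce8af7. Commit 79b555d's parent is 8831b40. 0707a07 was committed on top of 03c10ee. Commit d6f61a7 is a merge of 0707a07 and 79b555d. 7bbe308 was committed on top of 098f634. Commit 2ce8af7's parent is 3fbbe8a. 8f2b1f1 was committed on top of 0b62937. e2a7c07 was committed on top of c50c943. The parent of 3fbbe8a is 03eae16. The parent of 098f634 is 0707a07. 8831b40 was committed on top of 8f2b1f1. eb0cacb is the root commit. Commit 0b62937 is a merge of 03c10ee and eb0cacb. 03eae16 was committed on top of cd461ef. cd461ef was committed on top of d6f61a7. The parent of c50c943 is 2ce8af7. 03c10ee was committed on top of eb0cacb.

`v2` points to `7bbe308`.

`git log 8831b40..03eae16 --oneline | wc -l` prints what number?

5

Reachable from 03eae16: {03c10ee, 03eae16, 0707a07, 0b62937, 79b555d, 8831b40, 8f2b1f1, cd461ef, d6f61a7, eb0cacb}.
Reachable from 8831b40: {03c10ee, 0b62937, 8831b40, 8f2b1f1, eb0cacb}.
In 03eae16's history but not 8831b40's: {03eae16, 0707a07, 79b555d, cd461ef, d6f61a7} — 5 commits.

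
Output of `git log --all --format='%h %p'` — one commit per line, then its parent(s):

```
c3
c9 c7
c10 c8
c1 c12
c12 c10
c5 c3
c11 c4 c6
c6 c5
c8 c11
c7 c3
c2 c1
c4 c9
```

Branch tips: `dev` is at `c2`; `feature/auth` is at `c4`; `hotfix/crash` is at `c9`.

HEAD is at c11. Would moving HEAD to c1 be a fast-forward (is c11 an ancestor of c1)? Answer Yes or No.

Yes

A fast-forward from c11 to c1 is possible iff c11 is an ancestor of c1.
Ancestors of c1: {c1, c10, c11, c12, c3, c4, c5, c6, c7, c8, c9}.
c11 is among them, so fast-forward is possible.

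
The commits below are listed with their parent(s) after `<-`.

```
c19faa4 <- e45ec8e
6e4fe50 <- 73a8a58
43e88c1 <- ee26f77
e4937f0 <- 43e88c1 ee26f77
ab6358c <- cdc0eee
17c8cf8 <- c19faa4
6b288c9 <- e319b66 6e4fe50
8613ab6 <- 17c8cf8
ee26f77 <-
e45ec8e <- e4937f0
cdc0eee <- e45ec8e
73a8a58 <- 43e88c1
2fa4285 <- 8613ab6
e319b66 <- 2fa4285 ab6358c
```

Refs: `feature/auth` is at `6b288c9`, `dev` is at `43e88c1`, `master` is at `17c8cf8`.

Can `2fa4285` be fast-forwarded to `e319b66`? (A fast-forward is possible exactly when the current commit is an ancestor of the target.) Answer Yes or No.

A fast-forward from 2fa4285 to e319b66 is possible iff 2fa4285 is an ancestor of e319b66.
Ancestors of e319b66: {17c8cf8, 2fa4285, 43e88c1, 8613ab6, ab6358c, c19faa4, cdc0eee, e319b66, e45ec8e, e4937f0, ee26f77}.
2fa4285 is among them, so fast-forward is possible.

Yes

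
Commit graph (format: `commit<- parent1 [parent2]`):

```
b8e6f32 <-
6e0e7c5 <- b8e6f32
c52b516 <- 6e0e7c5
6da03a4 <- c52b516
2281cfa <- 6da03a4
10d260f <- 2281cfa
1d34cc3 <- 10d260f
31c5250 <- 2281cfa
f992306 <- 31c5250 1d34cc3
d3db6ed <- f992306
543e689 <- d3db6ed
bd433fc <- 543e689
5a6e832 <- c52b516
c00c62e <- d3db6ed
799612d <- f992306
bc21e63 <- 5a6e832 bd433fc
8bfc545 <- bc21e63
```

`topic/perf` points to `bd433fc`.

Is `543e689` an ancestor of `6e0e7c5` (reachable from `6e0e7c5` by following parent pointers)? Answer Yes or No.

Ancestors of 6e0e7c5: {6e0e7c5, b8e6f32}.
543e689 is not in that set, so it is not an ancestor of 6e0e7c5.

No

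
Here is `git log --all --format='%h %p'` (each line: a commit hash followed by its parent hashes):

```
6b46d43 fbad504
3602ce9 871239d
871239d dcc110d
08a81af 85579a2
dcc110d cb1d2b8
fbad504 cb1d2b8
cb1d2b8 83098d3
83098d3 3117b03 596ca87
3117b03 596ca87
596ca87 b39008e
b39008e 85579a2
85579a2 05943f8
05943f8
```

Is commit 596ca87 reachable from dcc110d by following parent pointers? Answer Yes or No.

Yes

Ancestors of dcc110d (commits reachable by following parents): {05943f8, 3117b03, 596ca87, 83098d3, 85579a2, b39008e, cb1d2b8, dcc110d}.
596ca87 is in that set, so it is an ancestor of dcc110d.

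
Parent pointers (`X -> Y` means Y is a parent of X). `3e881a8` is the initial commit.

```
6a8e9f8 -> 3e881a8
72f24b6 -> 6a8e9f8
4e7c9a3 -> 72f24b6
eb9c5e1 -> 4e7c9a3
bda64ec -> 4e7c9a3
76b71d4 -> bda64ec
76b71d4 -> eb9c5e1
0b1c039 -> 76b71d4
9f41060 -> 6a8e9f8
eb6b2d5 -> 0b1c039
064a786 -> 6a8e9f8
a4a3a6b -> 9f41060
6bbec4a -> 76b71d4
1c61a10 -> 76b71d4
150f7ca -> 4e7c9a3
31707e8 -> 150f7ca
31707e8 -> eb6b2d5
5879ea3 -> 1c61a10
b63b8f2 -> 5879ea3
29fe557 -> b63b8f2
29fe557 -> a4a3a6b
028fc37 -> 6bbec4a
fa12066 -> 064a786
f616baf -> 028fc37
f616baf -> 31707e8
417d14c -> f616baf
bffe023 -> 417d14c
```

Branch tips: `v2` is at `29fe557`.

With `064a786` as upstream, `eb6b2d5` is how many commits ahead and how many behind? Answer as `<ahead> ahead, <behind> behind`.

7 ahead, 1 behind

Reachable from eb6b2d5: {0b1c039, 3e881a8, 4e7c9a3, 6a8e9f8, 72f24b6, 76b71d4, bda64ec, eb6b2d5, eb9c5e1}.
Reachable from 064a786: {064a786, 3e881a8, 6a8e9f8}.
Only in eb6b2d5's history (ahead): {0b1c039, 4e7c9a3, 72f24b6, 76b71d4, bda64ec, eb6b2d5, eb9c5e1} — 7.
Only in 064a786's history (behind): {064a786} — 1.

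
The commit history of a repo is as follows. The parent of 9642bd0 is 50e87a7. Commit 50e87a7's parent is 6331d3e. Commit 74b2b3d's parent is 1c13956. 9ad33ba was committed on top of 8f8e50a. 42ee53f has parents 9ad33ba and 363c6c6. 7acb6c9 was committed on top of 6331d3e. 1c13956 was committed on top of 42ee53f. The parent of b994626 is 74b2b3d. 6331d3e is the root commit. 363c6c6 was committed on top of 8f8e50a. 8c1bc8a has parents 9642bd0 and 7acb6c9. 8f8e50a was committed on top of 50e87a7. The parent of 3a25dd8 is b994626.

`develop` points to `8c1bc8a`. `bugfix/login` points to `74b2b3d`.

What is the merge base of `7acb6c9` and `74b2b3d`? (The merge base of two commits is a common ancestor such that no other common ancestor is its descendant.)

6331d3e

Ancestors of 7acb6c9: {6331d3e, 7acb6c9}.
Ancestors of 74b2b3d: {1c13956, 363c6c6, 42ee53f, 50e87a7, 6331d3e, 74b2b3d, 8f8e50a, 9ad33ba}.
Common ancestors: {6331d3e}.
The only common ancestor is 6331d3e, so it is the merge base.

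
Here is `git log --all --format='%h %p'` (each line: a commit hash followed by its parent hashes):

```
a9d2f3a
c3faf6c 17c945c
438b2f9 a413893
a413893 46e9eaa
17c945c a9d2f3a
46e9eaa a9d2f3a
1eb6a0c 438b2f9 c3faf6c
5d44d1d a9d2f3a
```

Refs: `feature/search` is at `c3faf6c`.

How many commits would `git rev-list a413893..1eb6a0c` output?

4

Reachable from 1eb6a0c: {17c945c, 1eb6a0c, 438b2f9, 46e9eaa, a413893, a9d2f3a, c3faf6c}.
Reachable from a413893: {46e9eaa, a413893, a9d2f3a}.
In 1eb6a0c's history but not a413893's: {17c945c, 1eb6a0c, 438b2f9, c3faf6c} — 4 commits.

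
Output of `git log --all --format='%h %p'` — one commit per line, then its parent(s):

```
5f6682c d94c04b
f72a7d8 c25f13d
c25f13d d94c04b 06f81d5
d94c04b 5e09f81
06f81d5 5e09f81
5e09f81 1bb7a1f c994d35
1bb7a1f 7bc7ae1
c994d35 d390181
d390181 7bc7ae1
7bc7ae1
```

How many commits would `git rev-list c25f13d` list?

8

Walking parent pointers from c25f13d: reachable set = {06f81d5, 1bb7a1f, 5e09f81, 7bc7ae1, c25f13d, c994d35, d390181, d94c04b}.
That is 8 commits.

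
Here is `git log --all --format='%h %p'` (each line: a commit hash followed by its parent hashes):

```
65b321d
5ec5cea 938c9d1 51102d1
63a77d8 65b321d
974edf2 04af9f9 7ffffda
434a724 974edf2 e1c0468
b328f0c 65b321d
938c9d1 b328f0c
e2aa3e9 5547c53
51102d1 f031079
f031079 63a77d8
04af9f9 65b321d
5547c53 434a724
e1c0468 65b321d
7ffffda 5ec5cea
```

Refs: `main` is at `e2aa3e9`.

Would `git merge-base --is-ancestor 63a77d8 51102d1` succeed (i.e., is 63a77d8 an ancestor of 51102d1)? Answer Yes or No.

Ancestors of 51102d1 (commits reachable by following parents): {51102d1, 63a77d8, 65b321d, f031079}.
63a77d8 is in that set, so it is an ancestor of 51102d1.

Yes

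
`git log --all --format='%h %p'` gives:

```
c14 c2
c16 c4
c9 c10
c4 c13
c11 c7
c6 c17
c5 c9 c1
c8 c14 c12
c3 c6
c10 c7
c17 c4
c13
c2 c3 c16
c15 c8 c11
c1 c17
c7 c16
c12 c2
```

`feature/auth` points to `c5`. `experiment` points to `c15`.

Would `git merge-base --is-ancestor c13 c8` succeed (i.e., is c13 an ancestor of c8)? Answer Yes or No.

Yes

Ancestors of c8 (commits reachable by following parents): {c12, c13, c14, c16, c17, c2, c3, c4, c6, c8}.
c13 is in that set, so it is an ancestor of c8.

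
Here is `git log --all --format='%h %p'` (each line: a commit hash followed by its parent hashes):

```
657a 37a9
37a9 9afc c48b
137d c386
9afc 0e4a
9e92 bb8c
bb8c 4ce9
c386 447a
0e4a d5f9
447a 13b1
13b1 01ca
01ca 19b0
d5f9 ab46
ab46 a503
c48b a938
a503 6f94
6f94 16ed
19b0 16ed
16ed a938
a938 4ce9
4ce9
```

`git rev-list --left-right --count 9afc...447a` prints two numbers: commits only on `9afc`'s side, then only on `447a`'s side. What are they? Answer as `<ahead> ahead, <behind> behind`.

Reachable from 9afc: {0e4a, 16ed, 4ce9, 6f94, 9afc, a503, a938, ab46, d5f9}.
Reachable from 447a: {01ca, 13b1, 16ed, 19b0, 447a, 4ce9, a938}.
Only in 9afc's history (ahead): {0e4a, 6f94, 9afc, a503, ab46, d5f9} — 6.
Only in 447a's history (behind): {01ca, 13b1, 19b0, 447a} — 4.

6 ahead, 4 behind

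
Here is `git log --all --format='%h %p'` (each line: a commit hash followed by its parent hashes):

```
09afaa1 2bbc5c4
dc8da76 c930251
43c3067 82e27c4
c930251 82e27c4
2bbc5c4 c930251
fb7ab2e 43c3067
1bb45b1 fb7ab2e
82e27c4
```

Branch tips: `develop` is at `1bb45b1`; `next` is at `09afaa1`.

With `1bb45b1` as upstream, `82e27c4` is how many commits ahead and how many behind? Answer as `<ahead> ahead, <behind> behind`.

Reachable from 82e27c4: {82e27c4}.
Reachable from 1bb45b1: {1bb45b1, 43c3067, 82e27c4, fb7ab2e}.
Only in 82e27c4's history (ahead): {} — 0.
Only in 1bb45b1's history (behind): {1bb45b1, 43c3067, fb7ab2e} — 3.

0 ahead, 3 behind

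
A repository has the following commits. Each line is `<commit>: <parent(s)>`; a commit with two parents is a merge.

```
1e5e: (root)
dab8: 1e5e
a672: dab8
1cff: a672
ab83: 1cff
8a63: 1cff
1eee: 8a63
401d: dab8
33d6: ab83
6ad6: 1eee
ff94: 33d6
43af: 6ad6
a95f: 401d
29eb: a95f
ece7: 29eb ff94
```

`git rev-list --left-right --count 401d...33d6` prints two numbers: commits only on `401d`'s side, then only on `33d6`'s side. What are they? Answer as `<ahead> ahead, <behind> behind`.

Reachable from 401d: {1e5e, 401d, dab8}.
Reachable from 33d6: {1cff, 1e5e, 33d6, a672, ab83, dab8}.
Only in 401d's history (ahead): {401d} — 1.
Only in 33d6's history (behind): {1cff, 33d6, a672, ab83} — 4.

1 ahead, 4 behind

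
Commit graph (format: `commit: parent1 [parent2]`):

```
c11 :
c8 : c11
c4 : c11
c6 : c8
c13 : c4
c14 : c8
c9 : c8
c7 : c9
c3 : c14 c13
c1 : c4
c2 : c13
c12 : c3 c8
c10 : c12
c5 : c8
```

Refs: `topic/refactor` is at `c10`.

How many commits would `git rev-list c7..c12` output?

Reachable from c12: {c11, c12, c13, c14, c3, c4, c8}.
Reachable from c7: {c11, c7, c8, c9}.
In c12's history but not c7's: {c12, c13, c14, c3, c4} — 5 commits.

5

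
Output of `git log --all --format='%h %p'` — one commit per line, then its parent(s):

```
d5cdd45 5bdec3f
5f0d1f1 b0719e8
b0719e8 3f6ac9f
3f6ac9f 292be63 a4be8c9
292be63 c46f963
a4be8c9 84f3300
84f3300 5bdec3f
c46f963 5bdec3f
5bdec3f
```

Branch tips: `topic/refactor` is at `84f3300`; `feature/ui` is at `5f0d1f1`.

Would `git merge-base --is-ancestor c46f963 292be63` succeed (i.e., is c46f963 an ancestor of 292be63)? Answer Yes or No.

Yes

Ancestors of 292be63 (commits reachable by following parents): {292be63, 5bdec3f, c46f963}.
c46f963 is in that set, so it is an ancestor of 292be63.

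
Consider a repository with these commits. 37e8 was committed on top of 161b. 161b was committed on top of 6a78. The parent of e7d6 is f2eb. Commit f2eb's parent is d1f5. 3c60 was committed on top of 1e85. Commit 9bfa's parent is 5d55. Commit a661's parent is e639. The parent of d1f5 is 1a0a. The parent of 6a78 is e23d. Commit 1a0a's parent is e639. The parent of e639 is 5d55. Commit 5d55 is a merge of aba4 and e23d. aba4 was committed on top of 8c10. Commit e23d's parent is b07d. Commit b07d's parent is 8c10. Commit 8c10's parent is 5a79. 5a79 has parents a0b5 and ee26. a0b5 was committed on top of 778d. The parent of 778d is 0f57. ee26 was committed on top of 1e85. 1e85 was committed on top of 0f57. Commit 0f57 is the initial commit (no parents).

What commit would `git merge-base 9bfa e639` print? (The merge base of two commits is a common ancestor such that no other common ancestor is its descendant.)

5d55

Ancestors of 9bfa: {0f57, 1e85, 5a79, 5d55, 778d, 8c10, 9bfa, a0b5, aba4, b07d, e23d, ee26}.
Ancestors of e639: {0f57, 1e85, 5a79, 5d55, 778d, 8c10, a0b5, aba4, b07d, e23d, e639, ee26}.
Common ancestors: {0f57, 1e85, 5a79, 5d55, 778d, 8c10, a0b5, aba4, b07d, e23d, ee26}.
Among these, 5d55 is not an ancestor of any other common ancestor — it is the merge base.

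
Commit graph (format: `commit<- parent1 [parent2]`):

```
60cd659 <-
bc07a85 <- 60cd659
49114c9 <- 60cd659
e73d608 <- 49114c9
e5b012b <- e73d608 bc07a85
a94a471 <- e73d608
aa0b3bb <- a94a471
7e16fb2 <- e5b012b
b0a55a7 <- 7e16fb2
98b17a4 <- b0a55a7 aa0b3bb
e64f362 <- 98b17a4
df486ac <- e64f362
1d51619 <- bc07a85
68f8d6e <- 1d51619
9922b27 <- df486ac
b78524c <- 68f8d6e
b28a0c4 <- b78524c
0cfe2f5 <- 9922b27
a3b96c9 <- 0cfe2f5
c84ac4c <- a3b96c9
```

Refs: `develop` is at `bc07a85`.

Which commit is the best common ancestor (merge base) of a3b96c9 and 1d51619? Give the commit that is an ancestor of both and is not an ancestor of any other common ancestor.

bc07a85

Ancestors of a3b96c9: {0cfe2f5, 49114c9, 60cd659, 7e16fb2, 98b17a4, 9922b27, a3b96c9, a94a471, aa0b3bb, b0a55a7, bc07a85, df486ac, e5b012b, e64f362, e73d608}.
Ancestors of 1d51619: {1d51619, 60cd659, bc07a85}.
Common ancestors: {60cd659, bc07a85}.
Among these, bc07a85 is not an ancestor of any other common ancestor — it is the merge base.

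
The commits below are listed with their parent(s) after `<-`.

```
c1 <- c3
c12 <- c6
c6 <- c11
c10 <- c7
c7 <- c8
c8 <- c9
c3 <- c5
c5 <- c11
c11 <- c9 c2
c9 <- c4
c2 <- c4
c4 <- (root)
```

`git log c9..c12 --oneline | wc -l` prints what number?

4

Reachable from c12: {c11, c12, c2, c4, c6, c9}.
Reachable from c9: {c4, c9}.
In c12's history but not c9's: {c11, c12, c2, c6} — 4 commits.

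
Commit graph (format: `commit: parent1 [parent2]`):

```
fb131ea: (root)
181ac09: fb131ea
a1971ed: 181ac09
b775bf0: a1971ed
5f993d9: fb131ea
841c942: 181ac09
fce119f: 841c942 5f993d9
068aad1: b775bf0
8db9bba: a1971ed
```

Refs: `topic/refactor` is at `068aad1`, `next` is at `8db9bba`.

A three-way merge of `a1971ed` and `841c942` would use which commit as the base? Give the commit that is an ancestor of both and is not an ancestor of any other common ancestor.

Ancestors of a1971ed: {181ac09, a1971ed, fb131ea}.
Ancestors of 841c942: {181ac09, 841c942, fb131ea}.
Common ancestors: {181ac09, fb131ea}.
Among these, 181ac09 is not an ancestor of any other common ancestor — it is the merge base.

181ac09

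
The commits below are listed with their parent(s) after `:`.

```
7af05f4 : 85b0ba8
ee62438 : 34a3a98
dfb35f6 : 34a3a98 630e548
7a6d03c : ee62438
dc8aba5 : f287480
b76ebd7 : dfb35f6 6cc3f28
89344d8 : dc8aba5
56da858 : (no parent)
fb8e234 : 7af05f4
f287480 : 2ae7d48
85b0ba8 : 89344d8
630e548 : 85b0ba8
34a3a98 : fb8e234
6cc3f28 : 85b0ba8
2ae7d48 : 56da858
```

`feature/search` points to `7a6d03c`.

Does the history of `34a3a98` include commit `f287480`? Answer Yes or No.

Yes

Ancestors of 34a3a98 (commits reachable by following parents): {2ae7d48, 34a3a98, 56da858, 7af05f4, 85b0ba8, 89344d8, dc8aba5, f287480, fb8e234}.
f287480 is in that set, so it is an ancestor of 34a3a98.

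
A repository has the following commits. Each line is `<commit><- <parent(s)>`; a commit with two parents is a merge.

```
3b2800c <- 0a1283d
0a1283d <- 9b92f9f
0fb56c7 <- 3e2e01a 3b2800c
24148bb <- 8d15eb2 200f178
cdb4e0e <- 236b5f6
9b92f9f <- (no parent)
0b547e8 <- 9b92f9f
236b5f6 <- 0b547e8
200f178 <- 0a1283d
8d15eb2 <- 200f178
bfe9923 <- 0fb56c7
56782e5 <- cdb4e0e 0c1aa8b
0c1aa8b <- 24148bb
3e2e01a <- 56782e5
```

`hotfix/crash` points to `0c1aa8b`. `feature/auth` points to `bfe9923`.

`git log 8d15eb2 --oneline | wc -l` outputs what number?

4

Walking parent pointers from 8d15eb2: reachable set = {0a1283d, 200f178, 8d15eb2, 9b92f9f}.
That is 4 commits.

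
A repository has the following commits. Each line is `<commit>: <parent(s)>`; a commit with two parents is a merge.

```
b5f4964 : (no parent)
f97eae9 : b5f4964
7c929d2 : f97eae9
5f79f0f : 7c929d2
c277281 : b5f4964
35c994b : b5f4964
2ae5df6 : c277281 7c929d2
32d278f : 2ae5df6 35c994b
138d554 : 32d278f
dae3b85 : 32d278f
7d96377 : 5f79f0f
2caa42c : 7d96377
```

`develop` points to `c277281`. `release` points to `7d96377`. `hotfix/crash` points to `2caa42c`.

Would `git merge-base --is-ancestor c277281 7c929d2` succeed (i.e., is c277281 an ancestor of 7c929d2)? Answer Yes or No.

Ancestors of 7c929d2: {7c929d2, b5f4964, f97eae9}.
c277281 is not in that set, so it is not an ancestor of 7c929d2.

No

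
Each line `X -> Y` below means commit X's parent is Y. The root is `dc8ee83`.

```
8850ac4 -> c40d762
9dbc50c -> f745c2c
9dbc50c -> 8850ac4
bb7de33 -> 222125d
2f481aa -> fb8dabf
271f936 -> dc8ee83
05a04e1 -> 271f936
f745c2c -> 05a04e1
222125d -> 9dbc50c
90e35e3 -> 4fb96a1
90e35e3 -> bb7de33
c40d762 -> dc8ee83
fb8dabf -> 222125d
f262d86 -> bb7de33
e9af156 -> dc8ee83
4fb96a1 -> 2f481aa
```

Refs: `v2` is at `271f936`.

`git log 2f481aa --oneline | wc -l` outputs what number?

10

Walking parent pointers from 2f481aa: reachable set = {05a04e1, 222125d, 271f936, 2f481aa, 8850ac4, 9dbc50c, c40d762, dc8ee83, f745c2c, fb8dabf}.
That is 10 commits.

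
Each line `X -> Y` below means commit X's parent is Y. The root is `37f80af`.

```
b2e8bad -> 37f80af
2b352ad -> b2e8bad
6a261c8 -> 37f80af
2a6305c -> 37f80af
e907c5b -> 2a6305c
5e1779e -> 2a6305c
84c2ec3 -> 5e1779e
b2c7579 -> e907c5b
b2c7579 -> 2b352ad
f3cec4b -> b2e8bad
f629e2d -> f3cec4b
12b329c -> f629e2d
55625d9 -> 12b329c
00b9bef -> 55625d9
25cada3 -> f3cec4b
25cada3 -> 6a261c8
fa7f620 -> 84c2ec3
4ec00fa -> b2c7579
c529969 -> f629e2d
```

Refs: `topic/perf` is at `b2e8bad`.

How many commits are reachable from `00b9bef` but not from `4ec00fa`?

Reachable from 00b9bef: {00b9bef, 12b329c, 37f80af, 55625d9, b2e8bad, f3cec4b, f629e2d}.
Reachable from 4ec00fa: {2a6305c, 2b352ad, 37f80af, 4ec00fa, b2c7579, b2e8bad, e907c5b}.
In 00b9bef's history but not 4ec00fa's: {00b9bef, 12b329c, 55625d9, f3cec4b, f629e2d} — 5 commits.

5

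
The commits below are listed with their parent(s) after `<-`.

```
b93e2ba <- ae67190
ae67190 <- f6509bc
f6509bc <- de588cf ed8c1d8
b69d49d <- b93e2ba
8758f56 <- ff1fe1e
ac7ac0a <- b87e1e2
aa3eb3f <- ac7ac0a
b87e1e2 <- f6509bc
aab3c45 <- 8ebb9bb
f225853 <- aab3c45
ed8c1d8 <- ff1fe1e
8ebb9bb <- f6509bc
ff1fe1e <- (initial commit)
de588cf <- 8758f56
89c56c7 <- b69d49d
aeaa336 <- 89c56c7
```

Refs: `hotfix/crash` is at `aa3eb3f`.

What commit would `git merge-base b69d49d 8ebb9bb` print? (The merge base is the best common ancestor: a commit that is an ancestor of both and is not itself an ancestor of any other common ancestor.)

Ancestors of b69d49d: {8758f56, ae67190, b69d49d, b93e2ba, de588cf, ed8c1d8, f6509bc, ff1fe1e}.
Ancestors of 8ebb9bb: {8758f56, 8ebb9bb, de588cf, ed8c1d8, f6509bc, ff1fe1e}.
Common ancestors: {8758f56, de588cf, ed8c1d8, f6509bc, ff1fe1e}.
Among these, f6509bc is not an ancestor of any other common ancestor — it is the merge base.

f6509bc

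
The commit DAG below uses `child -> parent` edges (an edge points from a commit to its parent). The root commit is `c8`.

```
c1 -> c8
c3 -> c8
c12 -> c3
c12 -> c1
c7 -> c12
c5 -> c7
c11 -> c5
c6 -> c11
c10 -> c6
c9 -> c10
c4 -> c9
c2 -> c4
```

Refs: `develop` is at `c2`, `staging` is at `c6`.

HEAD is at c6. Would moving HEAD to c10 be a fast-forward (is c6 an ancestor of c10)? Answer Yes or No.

A fast-forward from c6 to c10 is possible iff c6 is an ancestor of c10.
Ancestors of c10: {c1, c10, c11, c12, c3, c5, c6, c7, c8}.
c6 is among them, so fast-forward is possible.

Yes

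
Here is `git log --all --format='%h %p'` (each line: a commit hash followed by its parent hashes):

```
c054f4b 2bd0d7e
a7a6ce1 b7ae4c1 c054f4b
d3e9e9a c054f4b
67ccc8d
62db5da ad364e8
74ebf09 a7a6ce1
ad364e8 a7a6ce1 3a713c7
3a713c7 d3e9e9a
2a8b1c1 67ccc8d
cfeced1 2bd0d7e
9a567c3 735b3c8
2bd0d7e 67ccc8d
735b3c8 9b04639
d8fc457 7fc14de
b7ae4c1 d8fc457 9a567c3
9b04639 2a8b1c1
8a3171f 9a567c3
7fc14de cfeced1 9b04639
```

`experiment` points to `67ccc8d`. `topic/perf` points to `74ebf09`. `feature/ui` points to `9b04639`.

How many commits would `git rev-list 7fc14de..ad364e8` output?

9

Reachable from ad364e8: {2a8b1c1, 2bd0d7e, 3a713c7, 67ccc8d, 735b3c8, 7fc14de, 9a567c3, 9b04639, a7a6ce1, ad364e8, b7ae4c1, c054f4b, cfeced1, d3e9e9a, d8fc457}.
Reachable from 7fc14de: {2a8b1c1, 2bd0d7e, 67ccc8d, 7fc14de, 9b04639, cfeced1}.
In ad364e8's history but not 7fc14de's: {3a713c7, 735b3c8, 9a567c3, a7a6ce1, ad364e8, b7ae4c1, c054f4b, d3e9e9a, d8fc457} — 9 commits.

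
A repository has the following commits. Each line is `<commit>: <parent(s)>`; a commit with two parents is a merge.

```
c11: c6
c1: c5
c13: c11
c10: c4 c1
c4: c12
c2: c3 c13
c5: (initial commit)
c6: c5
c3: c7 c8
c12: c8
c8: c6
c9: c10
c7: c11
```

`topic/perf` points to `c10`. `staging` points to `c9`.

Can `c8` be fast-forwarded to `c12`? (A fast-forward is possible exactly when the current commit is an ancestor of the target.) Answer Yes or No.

A fast-forward from c8 to c12 is possible iff c8 is an ancestor of c12.
Ancestors of c12: {c12, c5, c6, c8}.
c8 is among them, so fast-forward is possible.

Yes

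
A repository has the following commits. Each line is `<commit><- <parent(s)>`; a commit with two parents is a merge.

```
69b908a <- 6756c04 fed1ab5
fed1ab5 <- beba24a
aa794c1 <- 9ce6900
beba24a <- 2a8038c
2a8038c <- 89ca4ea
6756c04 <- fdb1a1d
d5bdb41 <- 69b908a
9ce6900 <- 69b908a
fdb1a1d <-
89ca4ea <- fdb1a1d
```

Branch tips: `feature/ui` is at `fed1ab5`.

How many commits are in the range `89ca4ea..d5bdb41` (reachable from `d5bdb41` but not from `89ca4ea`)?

Reachable from d5bdb41: {2a8038c, 6756c04, 69b908a, 89ca4ea, beba24a, d5bdb41, fdb1a1d, fed1ab5}.
Reachable from 89ca4ea: {89ca4ea, fdb1a1d}.
In d5bdb41's history but not 89ca4ea's: {2a8038c, 6756c04, 69b908a, beba24a, d5bdb41, fed1ab5} — 6 commits.

6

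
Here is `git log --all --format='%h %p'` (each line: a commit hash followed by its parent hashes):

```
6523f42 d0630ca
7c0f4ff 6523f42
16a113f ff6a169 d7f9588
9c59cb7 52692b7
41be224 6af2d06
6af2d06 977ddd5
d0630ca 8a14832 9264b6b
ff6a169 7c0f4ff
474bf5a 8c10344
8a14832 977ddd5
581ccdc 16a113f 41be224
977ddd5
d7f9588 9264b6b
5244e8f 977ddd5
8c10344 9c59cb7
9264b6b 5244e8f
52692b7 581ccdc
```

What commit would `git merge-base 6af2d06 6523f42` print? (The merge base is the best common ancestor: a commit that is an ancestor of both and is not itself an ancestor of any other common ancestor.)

977ddd5

Ancestors of 6af2d06: {6af2d06, 977ddd5}.
Ancestors of 6523f42: {5244e8f, 6523f42, 8a14832, 9264b6b, 977ddd5, d0630ca}.
Common ancestors: {977ddd5}.
The only common ancestor is 977ddd5, so it is the merge base.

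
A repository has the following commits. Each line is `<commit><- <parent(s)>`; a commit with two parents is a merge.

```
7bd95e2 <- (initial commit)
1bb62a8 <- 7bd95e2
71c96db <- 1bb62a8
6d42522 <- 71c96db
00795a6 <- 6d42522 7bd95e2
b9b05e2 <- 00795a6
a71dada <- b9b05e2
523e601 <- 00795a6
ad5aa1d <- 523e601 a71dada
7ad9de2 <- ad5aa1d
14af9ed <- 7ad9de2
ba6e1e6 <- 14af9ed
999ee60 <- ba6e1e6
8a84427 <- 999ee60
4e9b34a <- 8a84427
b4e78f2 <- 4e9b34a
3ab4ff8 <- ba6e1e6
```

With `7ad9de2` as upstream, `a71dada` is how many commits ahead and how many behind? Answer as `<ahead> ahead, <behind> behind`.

0 ahead, 3 behind

Reachable from a71dada: {00795a6, 1bb62a8, 6d42522, 71c96db, 7bd95e2, a71dada, b9b05e2}.
Reachable from 7ad9de2: {00795a6, 1bb62a8, 523e601, 6d42522, 71c96db, 7ad9de2, 7bd95e2, a71dada, ad5aa1d, b9b05e2}.
Only in a71dada's history (ahead): {} — 0.
Only in 7ad9de2's history (behind): {523e601, 7ad9de2, ad5aa1d} — 3.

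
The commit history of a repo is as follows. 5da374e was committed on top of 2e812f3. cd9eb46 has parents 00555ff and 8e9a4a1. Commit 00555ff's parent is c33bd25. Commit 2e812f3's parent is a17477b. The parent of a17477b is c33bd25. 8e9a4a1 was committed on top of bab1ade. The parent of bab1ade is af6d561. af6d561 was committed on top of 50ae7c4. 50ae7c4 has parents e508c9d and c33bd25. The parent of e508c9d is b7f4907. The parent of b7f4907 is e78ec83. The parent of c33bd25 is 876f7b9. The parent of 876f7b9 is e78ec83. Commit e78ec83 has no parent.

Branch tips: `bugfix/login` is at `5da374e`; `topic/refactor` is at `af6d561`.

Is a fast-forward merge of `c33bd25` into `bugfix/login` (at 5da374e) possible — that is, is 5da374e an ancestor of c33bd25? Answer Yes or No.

No

A fast-forward from 5da374e to c33bd25 is possible iff 5da374e is an ancestor of c33bd25.
Ancestors of c33bd25: {876f7b9, c33bd25, e78ec83}.
5da374e is not among them, so fast-forward is not possible.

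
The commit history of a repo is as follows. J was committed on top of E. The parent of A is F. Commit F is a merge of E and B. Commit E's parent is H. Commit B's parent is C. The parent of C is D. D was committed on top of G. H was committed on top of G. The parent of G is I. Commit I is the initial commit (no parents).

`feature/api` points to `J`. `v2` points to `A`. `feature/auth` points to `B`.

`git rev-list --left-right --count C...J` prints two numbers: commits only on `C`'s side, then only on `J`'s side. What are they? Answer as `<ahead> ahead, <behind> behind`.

2 ahead, 3 behind

Reachable from C: {C, D, G, I}.
Reachable from J: {E, G, H, I, J}.
Only in C's history (ahead): {C, D} — 2.
Only in J's history (behind): {E, H, J} — 3.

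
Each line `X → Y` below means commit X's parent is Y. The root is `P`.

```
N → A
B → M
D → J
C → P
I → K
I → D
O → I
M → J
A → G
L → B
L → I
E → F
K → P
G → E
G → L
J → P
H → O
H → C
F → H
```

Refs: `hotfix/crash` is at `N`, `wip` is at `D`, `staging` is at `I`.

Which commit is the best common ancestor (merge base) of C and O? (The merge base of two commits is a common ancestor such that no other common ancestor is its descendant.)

P

Ancestors of C: {C, P}.
Ancestors of O: {D, I, J, K, O, P}.
Common ancestors: {P}.
The only common ancestor is P, so it is the merge base.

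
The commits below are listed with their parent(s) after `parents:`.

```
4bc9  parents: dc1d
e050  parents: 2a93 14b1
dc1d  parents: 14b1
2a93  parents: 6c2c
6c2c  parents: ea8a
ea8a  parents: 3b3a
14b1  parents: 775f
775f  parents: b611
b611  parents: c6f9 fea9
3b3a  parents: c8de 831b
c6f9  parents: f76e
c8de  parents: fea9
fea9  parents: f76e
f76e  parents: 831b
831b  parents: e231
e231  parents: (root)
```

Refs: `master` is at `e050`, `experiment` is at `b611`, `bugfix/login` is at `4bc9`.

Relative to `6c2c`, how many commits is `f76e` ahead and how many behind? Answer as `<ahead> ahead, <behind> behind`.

Reachable from f76e: {831b, e231, f76e}.
Reachable from 6c2c: {3b3a, 6c2c, 831b, c8de, e231, ea8a, f76e, fea9}.
Only in f76e's history (ahead): {} — 0.
Only in 6c2c's history (behind): {3b3a, 6c2c, c8de, ea8a, fea9} — 5.

0 ahead, 5 behind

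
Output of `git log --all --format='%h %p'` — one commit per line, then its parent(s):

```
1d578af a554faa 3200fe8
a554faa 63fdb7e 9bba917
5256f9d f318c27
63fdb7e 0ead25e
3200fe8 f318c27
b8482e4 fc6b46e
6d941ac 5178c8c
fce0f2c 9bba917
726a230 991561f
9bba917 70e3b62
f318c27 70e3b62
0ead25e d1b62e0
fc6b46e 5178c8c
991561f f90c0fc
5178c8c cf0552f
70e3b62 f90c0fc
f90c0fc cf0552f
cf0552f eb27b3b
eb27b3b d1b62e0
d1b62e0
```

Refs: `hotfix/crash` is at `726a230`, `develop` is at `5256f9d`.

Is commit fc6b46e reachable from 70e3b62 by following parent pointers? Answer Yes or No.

Ancestors of 70e3b62: {70e3b62, cf0552f, d1b62e0, eb27b3b, f90c0fc}.
fc6b46e is not in that set, so it is not an ancestor of 70e3b62.

No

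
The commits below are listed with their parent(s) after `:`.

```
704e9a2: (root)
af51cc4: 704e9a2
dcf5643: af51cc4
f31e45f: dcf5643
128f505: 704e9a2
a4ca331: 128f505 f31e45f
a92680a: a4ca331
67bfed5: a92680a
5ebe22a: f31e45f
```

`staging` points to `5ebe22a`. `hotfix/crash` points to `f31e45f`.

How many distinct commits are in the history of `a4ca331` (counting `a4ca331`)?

6

Walking parent pointers from a4ca331: reachable set = {128f505, 704e9a2, a4ca331, af51cc4, dcf5643, f31e45f}.
That is 6 commits.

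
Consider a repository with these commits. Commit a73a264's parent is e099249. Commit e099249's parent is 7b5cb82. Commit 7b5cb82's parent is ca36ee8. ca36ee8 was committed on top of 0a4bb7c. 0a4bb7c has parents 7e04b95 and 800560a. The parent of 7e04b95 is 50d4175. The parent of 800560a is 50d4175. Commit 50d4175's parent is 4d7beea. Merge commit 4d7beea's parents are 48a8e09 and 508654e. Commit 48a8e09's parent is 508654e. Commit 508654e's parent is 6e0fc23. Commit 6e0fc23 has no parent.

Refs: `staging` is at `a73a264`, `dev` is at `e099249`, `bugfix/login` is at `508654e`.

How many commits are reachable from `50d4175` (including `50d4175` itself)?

5

Walking parent pointers from 50d4175: reachable set = {48a8e09, 4d7beea, 508654e, 50d4175, 6e0fc23}.
That is 5 commits.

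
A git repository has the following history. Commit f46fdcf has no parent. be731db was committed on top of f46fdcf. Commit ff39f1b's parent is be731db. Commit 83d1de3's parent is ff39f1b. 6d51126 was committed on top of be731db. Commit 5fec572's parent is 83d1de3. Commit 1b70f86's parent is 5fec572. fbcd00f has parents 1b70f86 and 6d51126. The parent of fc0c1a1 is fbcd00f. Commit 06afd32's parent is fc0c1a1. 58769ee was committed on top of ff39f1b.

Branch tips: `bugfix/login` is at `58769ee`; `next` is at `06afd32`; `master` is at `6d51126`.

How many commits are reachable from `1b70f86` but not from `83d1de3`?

Reachable from 1b70f86: {1b70f86, 5fec572, 83d1de3, be731db, f46fdcf, ff39f1b}.
Reachable from 83d1de3: {83d1de3, be731db, f46fdcf, ff39f1b}.
In 1b70f86's history but not 83d1de3's: {1b70f86, 5fec572} — 2 commits.

2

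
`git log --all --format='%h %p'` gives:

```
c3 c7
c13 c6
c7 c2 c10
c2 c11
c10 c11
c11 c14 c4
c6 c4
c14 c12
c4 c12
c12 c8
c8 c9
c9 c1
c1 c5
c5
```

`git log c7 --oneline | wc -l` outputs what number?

11

Walking parent pointers from c7: reachable set = {c1, c10, c11, c12, c14, c2, c4, c5, c7, c8, c9}.
That is 11 commits.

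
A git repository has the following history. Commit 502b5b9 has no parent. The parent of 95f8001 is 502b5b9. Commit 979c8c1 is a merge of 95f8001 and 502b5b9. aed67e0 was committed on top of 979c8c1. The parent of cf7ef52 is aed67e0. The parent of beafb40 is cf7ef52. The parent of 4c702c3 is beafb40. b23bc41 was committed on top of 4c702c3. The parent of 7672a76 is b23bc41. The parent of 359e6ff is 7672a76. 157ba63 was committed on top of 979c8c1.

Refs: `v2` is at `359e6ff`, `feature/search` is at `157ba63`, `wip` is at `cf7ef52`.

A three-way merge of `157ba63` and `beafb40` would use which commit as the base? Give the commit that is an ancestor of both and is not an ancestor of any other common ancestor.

Ancestors of 157ba63: {157ba63, 502b5b9, 95f8001, 979c8c1}.
Ancestors of beafb40: {502b5b9, 95f8001, 979c8c1, aed67e0, beafb40, cf7ef52}.
Common ancestors: {502b5b9, 95f8001, 979c8c1}.
Among these, 979c8c1 is not an ancestor of any other common ancestor — it is the merge base.

979c8c1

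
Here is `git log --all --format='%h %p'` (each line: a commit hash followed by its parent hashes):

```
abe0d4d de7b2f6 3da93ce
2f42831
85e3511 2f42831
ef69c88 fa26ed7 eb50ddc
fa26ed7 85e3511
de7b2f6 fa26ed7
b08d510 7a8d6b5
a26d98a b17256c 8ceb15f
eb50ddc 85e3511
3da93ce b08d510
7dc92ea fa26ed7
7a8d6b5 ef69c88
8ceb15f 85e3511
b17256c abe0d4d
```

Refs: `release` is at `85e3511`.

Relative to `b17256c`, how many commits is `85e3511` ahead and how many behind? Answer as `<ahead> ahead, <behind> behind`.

Reachable from 85e3511: {2f42831, 85e3511}.
Reachable from b17256c: {2f42831, 3da93ce, 7a8d6b5, 85e3511, abe0d4d, b08d510, b17256c, de7b2f6, eb50ddc, ef69c88, fa26ed7}.
Only in 85e3511's history (ahead): {} — 0.
Only in b17256c's history (behind): {3da93ce, 7a8d6b5, abe0d4d, b08d510, b17256c, de7b2f6, eb50ddc, ef69c88, fa26ed7} — 9.

0 ahead, 9 behind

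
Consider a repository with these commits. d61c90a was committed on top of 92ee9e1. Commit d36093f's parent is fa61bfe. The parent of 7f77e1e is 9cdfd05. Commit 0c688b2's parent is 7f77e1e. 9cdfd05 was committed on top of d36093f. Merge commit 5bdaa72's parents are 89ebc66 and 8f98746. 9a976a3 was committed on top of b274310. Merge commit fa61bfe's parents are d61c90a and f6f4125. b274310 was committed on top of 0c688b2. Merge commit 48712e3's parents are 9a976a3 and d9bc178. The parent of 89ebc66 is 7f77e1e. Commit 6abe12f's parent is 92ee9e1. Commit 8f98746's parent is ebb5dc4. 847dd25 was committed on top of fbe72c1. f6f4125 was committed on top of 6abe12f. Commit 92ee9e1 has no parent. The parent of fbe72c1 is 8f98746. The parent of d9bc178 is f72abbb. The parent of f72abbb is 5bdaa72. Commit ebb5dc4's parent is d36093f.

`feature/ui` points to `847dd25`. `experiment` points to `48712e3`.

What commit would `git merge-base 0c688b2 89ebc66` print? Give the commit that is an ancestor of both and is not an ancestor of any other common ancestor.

7f77e1e

Ancestors of 0c688b2: {0c688b2, 6abe12f, 7f77e1e, 92ee9e1, 9cdfd05, d36093f, d61c90a, f6f4125, fa61bfe}.
Ancestors of 89ebc66: {6abe12f, 7f77e1e, 89ebc66, 92ee9e1, 9cdfd05, d36093f, d61c90a, f6f4125, fa61bfe}.
Common ancestors: {6abe12f, 7f77e1e, 92ee9e1, 9cdfd05, d36093f, d61c90a, f6f4125, fa61bfe}.
Among these, 7f77e1e is not an ancestor of any other common ancestor — it is the merge base.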